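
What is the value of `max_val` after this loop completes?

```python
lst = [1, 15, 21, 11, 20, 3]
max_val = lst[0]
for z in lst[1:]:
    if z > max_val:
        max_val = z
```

Maximum of [1, 15, 21, 11, 20, 3]
`max_val` takes the values: 1 → 15 → 21

Answer: 21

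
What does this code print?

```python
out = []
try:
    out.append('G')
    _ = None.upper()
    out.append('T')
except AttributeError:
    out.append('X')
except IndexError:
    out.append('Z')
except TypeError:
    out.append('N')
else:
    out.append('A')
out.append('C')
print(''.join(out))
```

Execution trace: 'G' (try body) → 'X' (except AttributeError) → 'C' (after the try/except). Output: GXC

Answer: GXC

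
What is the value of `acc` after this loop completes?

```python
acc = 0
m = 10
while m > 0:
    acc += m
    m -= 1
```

Sum 10 down to 1
`acc` takes the values: 0 → 10 → 19 → 27 → 34 → 40 → 45 → 49 → 52 → 54 → 55

Answer: 55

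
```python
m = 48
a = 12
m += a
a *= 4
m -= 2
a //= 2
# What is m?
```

Trace:
`m = 48` → m = 48
`a = 12` → a = 12
`m += a` → m = 60
`a *= 4` → a = 48
`m -= 2` → m = 58
`a //= 2` → a = 24
So m = 58

Answer: 58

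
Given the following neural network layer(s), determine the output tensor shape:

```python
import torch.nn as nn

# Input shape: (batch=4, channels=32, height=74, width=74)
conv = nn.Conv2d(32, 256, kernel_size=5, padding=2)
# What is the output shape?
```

Input: (4, 32, 74, 74) -> Output: (4, 256, 74, 74)

Answer: (4, 256, 74, 74)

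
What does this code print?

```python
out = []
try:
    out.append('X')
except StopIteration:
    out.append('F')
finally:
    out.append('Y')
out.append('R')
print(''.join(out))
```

Execution trace: 'X' (try body, no exception) → 'Y' (finally) → 'R' (after the try/except). Output: XYR

Answer: XYR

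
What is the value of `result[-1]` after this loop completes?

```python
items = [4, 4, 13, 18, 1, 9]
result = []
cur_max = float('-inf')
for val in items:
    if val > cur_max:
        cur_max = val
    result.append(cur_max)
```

Running max ends at 18
`result` takes the values: [] → [4] → [4, 4] → [4, 4, 13] → [4, 4, 13, 18] → [4, 4, 13, 18, 18] → [4, 4, 13, 18, 18, 18]
So `result[-1]` = 18

Answer: 18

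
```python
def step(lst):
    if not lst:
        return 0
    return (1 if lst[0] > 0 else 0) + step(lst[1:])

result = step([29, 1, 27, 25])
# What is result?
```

Count of positive elements in [29, 1, 27, 25] = 4

Answer: 4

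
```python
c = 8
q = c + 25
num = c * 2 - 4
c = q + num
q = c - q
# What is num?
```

Trace:
`c = 8` → c = 8
`q = c + 25` → q = 33
`num = c * 2 - 4` → num = 12
`c = q + num` → c = 45
`q = c - q` → q = 12
So num = 12

Answer: 12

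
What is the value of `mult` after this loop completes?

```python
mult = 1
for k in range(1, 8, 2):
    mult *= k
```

Product of 1, 3, 5, ... up to 7
`mult` takes the values: 1 → 3 → 15 → 105

Answer: 105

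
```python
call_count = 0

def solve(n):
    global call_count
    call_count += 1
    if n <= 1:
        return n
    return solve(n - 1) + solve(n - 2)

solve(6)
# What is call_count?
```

Calls(n) = 1 + Calls(n-1) + Calls(n-2); Calls(0)=Calls(1)=1. For n=6 this gives 25.

Answer: 25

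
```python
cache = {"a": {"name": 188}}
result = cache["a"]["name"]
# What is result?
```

Trace:
`cache = {"a": {"name": 188}}` → cache = {'a': {'name': 188}}
`result = cache["a"]["name"]` → result = 188
So result = 188

Answer: 188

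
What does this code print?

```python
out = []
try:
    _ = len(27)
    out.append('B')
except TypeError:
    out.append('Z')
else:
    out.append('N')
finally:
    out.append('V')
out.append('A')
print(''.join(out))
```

Execution trace: 'Z' (except TypeError) → 'V' (finally) → 'A' (after the try/except). Output: ZVA

Answer: ZVA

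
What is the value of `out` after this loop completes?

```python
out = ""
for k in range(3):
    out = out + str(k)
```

Concatenate digits 0 to 2
`out` takes the values: "" → "0" → "01" → "012"

Answer: "012"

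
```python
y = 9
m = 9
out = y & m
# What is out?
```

Trace:
`y = 9` → y = 9
`m = 9` → m = 9
`out = y & m` → out = 9
So out = 9

Answer: 9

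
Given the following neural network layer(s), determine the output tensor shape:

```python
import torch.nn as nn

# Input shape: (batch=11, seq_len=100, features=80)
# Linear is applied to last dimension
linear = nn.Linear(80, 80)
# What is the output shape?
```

Input: (11, 100, 80) -> Output: (11, 100, 80)

Answer: (11, 100, 80)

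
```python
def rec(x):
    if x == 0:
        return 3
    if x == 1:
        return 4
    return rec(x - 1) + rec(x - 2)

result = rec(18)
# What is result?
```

Build up from base cases: rec(0)=3, rec(1)=4, rec(2)=7, rec(3)=11, rec(4)=18, rec(5)=29, rec(6)=47, ..., rec(18)=15127

Answer: 15127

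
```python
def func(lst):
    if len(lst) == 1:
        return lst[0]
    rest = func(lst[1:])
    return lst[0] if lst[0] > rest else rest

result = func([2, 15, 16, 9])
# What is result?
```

Recursive max over [2, 15, 16, 9] = 16

Answer: 16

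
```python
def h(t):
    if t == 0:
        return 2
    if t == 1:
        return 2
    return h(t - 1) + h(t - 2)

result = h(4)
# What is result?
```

Build up from base cases: h(0)=2, h(1)=2, h(2)=4, h(3)=6, h(4)=10

Answer: 10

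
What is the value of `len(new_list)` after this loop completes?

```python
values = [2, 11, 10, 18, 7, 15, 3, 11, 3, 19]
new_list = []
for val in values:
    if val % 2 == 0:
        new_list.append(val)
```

Count even numbers in [2, 11, 10, 18, 7, 15, 3, 11, 3, 19]
`new_list` takes the values: [] → [2] → [2, 10] → [2, 10, 18]
So `len(new_list)` = 3

Answer: 3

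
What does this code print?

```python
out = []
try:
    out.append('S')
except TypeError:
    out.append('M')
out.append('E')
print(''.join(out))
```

Execution trace: 'S' (try body, no exception) → 'E' (after the try/except). Output: SE

Answer: SE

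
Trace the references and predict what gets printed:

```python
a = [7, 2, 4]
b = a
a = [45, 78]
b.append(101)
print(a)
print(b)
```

Key concept: rebinding vs mutation: a is rebound to a new list, b still points at the original.
Step by step:
`a = [7, 2, 4]` → a = [7, 2, 4]
`b = a` → b = [7, 2, 4] (same object as a)
`a = [45, 78]` → a = [45, 78]
`b.append(101)` → b = [7, 2, 4, 101]
`print(a)` → prints [45, 78]
`print(b)` → prints [7, 2, 4, 101]

Answer:
[45, 78]
[7, 2, 4, 101]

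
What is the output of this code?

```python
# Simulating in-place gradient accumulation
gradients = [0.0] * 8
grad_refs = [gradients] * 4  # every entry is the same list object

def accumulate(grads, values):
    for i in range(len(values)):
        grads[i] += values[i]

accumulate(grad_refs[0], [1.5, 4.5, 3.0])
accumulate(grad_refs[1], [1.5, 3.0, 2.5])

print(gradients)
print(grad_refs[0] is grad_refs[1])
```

Key concept: gradient accumulation aliasing.
Step by step:
`gradients = [0.0] * 8` → gradients = [0.0, 0.0, 0.0, 0.0, 0.0, 0.0, 0.0, 0.0]
`grad_refs = [gradients] * 4` → grad_refs = [[0.0, 0.0, 0.0, 0.0, 0.0, 0.0, 0.0, 0.0], [0.0, 0.0, 0.0, 0.0, 0.0, 0.0, 0.0, 0.0], [0.0, 0.0, 0.0, 0.0, 0.0, 0.0, 0.0, 0.0], [0.0, 0.0, 0.0, 0.0, 0.0, 0.0, 0.0, 0.0]]
`accumulate(grad_refs[0], [1.5, 4.5, 3.0])` → gradients = [1.5, 4.5, 3.0, 0.0, 0.0, 0.0, 0.0, 0.0]; grad_refs = [[1.5, 4.5, 3.0, 0.0, 0.0, 0.0, 0.0, 0.0], [1.5, 4.5, 3.0, 0.0, 0.0, 0.0, 0.0, 0.0], [1.5, 4.5, 3.0, 0.0, 0.0, 0.0, 0.0, 0.0], [1.5, 4.5, 3.0, 0.0, 0.0, 0.0, 0.0, 0.0]]
`accumulate(grad_refs[1], [1.5, 3.0, 2.5])` → gradients = [3.0, 7.5, 5.5, 0.0, 0.0, 0.0, 0.0, 0.0]; grad_refs = [[3.0, 7.5, 5.5, 0.0, 0.0, 0.0, 0.0, 0.0], [3.0, 7.5, 5.5, 0.0, 0.0, 0.0, 0.0, 0.0], [3.0, 7.5, 5.5, 0.0, 0.0, 0.0, 0.0, 0.0], [3.0, 7.5, 5.5, 0.0, 0.0, 0.0, 0.0, 0.0]]
`print(gradients)` → prints [3.0, 7.5, 5.5, 0.0, 0.0, 0.0, 0.0, 0.0]
`print(grad_refs[0] is grad_refs[1])` → prints True

Answer:
[3.0, 7.5, 5.5, 0.0, 0.0, 0.0, 0.0, 0.0]
True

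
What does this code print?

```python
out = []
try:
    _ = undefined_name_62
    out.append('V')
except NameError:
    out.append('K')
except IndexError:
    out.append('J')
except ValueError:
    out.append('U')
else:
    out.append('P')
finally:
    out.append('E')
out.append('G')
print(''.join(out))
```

Execution trace: 'K' (except NameError) → 'E' (finally) → 'G' (after the try/except). Output: KEG

Answer: KEG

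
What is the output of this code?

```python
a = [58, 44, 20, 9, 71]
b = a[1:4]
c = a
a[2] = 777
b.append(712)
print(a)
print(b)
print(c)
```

Key concept: slice vs alias.
Step by step:
`a = [58, 44, 20, 9, 71]` → a = [58, 44, 20, 9, 71]
`b = a[1:4]` → b = [44, 20, 9]
`c = a` → c = [58, 44, 20, 9, 71] (same object as a)
`a[2] = 777` → a = [58, 44, 777, 9, 71] (same object as c); c = [58, 44, 777, 9, 71] (same object as a)
`b.append(712)` → b = [44, 20, 9, 712]
`print(a)` → prints [58, 44, 777, 9, 71]
`print(b)` → prints [44, 20, 9, 712]
`print(c)` → prints [58, 44, 777, 9, 71]

Answer:
[58, 44, 777, 9, 71]
[44, 20, 9, 712]
[58, 44, 777, 9, 71]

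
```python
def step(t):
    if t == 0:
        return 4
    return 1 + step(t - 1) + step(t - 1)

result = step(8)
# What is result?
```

step(t) = 1 + 2·step(t-1), step(0)=4. Closed form: (4+1)·2^8 - 1 = 1279.

Answer: 1279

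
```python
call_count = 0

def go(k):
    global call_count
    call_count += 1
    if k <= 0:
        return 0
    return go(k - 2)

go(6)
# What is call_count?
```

Linear recursion stepping by 2: 4 calls from k=6 down to ≤0.

Answer: 4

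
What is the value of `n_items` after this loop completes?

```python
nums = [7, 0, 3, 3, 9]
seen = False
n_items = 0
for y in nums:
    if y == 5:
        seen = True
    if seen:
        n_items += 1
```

Count elements after first 5 in [7, 0, 3, 3, 9]
`n_items` takes the values: 0

Answer: 0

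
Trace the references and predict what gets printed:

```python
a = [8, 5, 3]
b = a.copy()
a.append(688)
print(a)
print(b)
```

Key concept: list.copy() creates independent copy.
Step by step:
`a = [8, 5, 3]` → a = [8, 5, 3]
`b = a.copy()` → b = [8, 5, 3]
`a.append(688)` → a = [8, 5, 3, 688]
`print(a)` → prints [8, 5, 3, 688]
`print(b)` → prints [8, 5, 3]

Answer:
[8, 5, 3, 688]
[8, 5, 3]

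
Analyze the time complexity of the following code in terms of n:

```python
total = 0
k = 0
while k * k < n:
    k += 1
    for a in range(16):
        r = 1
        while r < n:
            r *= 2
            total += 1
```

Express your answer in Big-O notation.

Each loop level contributes: √n × 1 × log n. Multiplying the contributions gives O(√n log n).

Answer: O(√n log n)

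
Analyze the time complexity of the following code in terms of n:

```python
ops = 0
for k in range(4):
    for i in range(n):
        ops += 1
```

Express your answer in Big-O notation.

Each loop level contributes: 1 × n. Multiplying the contributions gives O(n).

Answer: O(n)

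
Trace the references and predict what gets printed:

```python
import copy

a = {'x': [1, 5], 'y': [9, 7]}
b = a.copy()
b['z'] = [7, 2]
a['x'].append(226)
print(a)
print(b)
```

Key concept: shallow copy of dict with mutable values.
Step by step:
`a = {'x': [1, 5], 'y': [9, 7]}` → a = {'x': [1, 5], 'y': [9, 7]}
`b = a.copy()` → b = {'x': [1, 5], 'y': [9, 7]}
`b['z'] = [7, 2]` → b = {'x': [1, 5], 'y': [9, 7], 'z': [7, 2]}
`a['x'].append(226)` → a = {'x': [1, 5, 226], 'y': [9, 7]}; b = {'x': [1, 5, 226], 'y': [9, 7], 'z': [7, 2]}
`print(a)` → prints {'x': [1, 5, 226], 'y': [9, 7]}
`print(b)` → prints {'x': [1, 5, 226], 'y': [9, 7], 'z': [7, 2]}

Answer:
{'x': [1, 5, 226], 'y': [9, 7]}
{'x': [1, 5, 226], 'y': [9, 7], 'z': [7, 2]}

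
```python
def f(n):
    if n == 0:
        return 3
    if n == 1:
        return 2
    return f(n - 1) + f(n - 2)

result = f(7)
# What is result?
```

Build up from base cases: f(0)=3, f(1)=2, f(2)=5, f(3)=7, f(4)=12, f(5)=19, f(6)=31, ..., f(7)=50

Answer: 50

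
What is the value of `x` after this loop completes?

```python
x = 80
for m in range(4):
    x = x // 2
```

Halve 4 times: 80 // 2^4 = 5
`x` takes the values: 80 → 40 → 20 → 10 → 5

Answer: 5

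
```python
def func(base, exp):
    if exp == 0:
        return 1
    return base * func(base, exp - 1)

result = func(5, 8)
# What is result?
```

func(5, 8) = 5 * 5 * 5 * 5 * 5 * 5 * 5 * 5 = 390625

Answer: 390625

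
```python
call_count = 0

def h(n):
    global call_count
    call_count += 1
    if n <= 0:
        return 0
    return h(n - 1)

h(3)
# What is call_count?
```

Linear recursion stepping by 1: 4 calls from n=3 down to ≤0.

Answer: 4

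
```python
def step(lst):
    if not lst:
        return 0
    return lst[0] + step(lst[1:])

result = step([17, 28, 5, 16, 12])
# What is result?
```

17 + 28 + 5 + 16 + 12 + 0 = 78

Answer: 78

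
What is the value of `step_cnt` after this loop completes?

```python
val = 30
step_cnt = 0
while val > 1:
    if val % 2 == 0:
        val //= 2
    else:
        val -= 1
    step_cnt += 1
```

Steps to reduce 30 to 1
`step_cnt` takes the values: 0 → 1 → 2 → 3 → 4 → 5 → 6 → 7

Answer: 7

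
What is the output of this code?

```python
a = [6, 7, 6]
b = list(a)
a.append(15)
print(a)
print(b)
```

Key concept: list() constructor creates copy.
Step by step:
`a = [6, 7, 6]` → a = [6, 7, 6]
`b = list(a)` → b = [6, 7, 6]
`a.append(15)` → a = [6, 7, 6, 15]
`print(a)` → prints [6, 7, 6, 15]
`print(b)` → prints [6, 7, 6]

Answer:
[6, 7, 6, 15]
[6, 7, 6]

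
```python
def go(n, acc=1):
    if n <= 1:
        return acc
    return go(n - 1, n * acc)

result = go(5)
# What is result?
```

Accumulator trace (n, acc): (5, 1) -> (4, 5) -> (3, 20) -> (2, 60) -> (1, 120) -> return 120

Answer: 120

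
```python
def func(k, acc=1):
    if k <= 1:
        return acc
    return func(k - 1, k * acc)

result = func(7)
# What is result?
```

Accumulator trace (n, acc): (7, 1) -> (6, 7) -> (5, 42) -> (4, 210) -> (3, 840) -> (2, 2520) -> (1, 5040) -> return 5040

Answer: 5040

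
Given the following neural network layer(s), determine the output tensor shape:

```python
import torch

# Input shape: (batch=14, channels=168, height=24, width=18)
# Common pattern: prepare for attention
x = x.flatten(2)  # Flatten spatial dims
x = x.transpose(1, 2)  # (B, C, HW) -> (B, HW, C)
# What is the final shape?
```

Input: (14, 168, 24, 18) -> after flatten(2): (14, 168, 432) -> Output: (14, 432, 168)

Answer: (14, 432, 168)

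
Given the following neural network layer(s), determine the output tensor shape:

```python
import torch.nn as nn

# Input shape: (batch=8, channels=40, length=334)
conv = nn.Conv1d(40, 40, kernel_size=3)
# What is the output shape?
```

Input: (8, 40, 334) -> Output: (8, 40, 332)

Answer: (8, 40, 332)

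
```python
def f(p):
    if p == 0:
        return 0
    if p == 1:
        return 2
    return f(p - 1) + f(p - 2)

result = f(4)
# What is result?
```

Build up from base cases: f(0)=0, f(1)=2, f(2)=2, f(3)=4, f(4)=6

Answer: 6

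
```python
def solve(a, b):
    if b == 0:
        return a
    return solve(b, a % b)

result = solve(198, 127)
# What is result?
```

solve(198, 127) -> solve(127, 71) -> solve(71, 56) -> solve(56, 15) -> solve(15, 11) -> solve(11, 4) -> solve(4, 3) -> solve(3, 1) -> solve(1, 0) -> 1

Answer: 1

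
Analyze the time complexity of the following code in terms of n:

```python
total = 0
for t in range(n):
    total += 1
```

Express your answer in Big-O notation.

Each loop level contributes: n. Multiplying the contributions gives O(n).

Answer: O(n)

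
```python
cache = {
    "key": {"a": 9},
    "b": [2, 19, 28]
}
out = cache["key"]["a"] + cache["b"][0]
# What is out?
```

Trace:
`cache = { ...` → cache = {'key': {'a': 9}, 'b': [2, 19, 28]}
`out = cache["key"]["a"] + cache["b"][0]` → out = 11
So out = 11

Answer: 11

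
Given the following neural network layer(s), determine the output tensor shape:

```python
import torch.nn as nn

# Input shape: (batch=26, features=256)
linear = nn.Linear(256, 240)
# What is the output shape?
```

Input: (26, 256) -> Output: (26, 240)

Answer: (26, 240)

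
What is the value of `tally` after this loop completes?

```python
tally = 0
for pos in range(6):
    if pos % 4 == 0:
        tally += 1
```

Count numbers divisible by 4 in range(6)
`tally` takes the values: 0 → 1 → 2

Answer: 2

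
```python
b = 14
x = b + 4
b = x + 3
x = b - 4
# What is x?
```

Trace:
`b = 14` → b = 14
`x = b + 4` → x = 18
`b = x + 3` → b = 21
`x = b - 4` → x = 17
So x = 17

Answer: 17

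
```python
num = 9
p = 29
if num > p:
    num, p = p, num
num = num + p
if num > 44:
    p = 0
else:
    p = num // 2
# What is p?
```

Trace:
`num = 9` → num = 9
`p = 29` → p = 29
`if num > p: ...` → num > p is False → no variable changes
`num = num + p` → num = 38
`if num > 44: ...` → num > 44 is False, take else branch → p = 19
So p = 19

Answer: 19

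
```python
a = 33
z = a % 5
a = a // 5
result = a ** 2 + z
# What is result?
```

Trace:
`a = 33` → a = 33
`z = a % 5` → z = 3
`a = a // 5` → a = 6
`result = a ** 2 + z` → result = 39
So result = 39

Answer: 39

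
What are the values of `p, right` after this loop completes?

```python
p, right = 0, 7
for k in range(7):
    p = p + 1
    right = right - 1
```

p goes 0→7, right goes 7→0
`p, right` takes the values: (0, 7) → (1, 7) → (1, 6) → (2, 6) → (2, 5) → (3, 5) → (3, 4) → (4, 4) → (4, 3) → (5, 3) → (5, 2) → (6, 2) → (6, 1) → (7, 1) → (7, 0)

Answer: 7, 0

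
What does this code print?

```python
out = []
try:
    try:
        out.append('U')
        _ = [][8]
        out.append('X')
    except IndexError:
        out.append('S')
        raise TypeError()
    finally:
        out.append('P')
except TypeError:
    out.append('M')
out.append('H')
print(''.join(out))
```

Execution trace: 'U' (inner try body) → 'S' (inner except IndexError) → 'P' (inner finally) → 'M' (outer except TypeError) → 'H' (after the try/except). Output: USPMH

Answer: USPMH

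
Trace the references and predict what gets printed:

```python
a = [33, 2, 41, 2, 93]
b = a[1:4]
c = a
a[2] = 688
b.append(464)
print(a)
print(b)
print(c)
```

Key concept: slice vs alias.
Step by step:
`a = [33, 2, 41, 2, 93]` → a = [33, 2, 41, 2, 93]
`b = a[1:4]` → b = [2, 41, 2]
`c = a` → c = [33, 2, 41, 2, 93] (same object as a)
`a[2] = 688` → a = [33, 2, 688, 2, 93] (same object as c); c = [33, 2, 688, 2, 93] (same object as a)
`b.append(464)` → b = [2, 41, 2, 464]
`print(a)` → prints [33, 2, 688, 2, 93]
`print(b)` → prints [2, 41, 2, 464]
`print(c)` → prints [33, 2, 688, 2, 93]

Answer:
[33, 2, 688, 2, 93]
[2, 41, 2, 464]
[33, 2, 688, 2, 93]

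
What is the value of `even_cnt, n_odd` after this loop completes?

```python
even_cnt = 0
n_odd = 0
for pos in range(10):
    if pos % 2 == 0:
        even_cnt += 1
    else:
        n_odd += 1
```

Count evens and odds in range(10)
`even_cnt, n_odd` takes the values: (0, 0) → (1, 0) → (1, 1) → (2, 1) → (2, 2) → (3, 2) → (3, 3) → (4, 3) → (4, 4) → (5, 4) → (5, 5)

Answer: 5, 5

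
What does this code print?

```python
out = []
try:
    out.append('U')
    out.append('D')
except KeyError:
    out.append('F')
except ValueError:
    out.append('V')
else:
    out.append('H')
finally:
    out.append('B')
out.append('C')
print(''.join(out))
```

Execution trace: 'U' (try body) → 'D' (try body, no exception) → 'H' (else) → 'B' (finally) → 'C' (after the try/except). Output: UDHBC

Answer: UDHBC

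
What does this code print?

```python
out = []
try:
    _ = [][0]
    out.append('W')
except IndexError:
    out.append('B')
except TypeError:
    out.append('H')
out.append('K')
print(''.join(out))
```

Execution trace: 'B' (except IndexError) → 'K' (after the try/except). Output: BK

Answer: BK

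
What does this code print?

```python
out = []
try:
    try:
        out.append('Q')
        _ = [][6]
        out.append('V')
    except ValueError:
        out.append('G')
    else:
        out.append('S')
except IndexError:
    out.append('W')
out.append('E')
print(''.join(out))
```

Execution trace: 'Q' (try body) → 'W' (outer except IndexError) → 'E' (after the try/except). Output: QWE

Answer: QWE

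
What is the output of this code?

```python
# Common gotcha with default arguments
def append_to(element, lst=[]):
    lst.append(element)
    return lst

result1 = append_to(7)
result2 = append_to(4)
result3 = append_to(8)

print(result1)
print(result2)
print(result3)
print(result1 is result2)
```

Key concept: mutable default argument gotcha.
Step by step:
`result1 = append_to(7)` → result1 = [7]
`result2 = append_to(4)` → result1 = [7, 4] (same object as result2); result2 = [7, 4] (same object as result1)
`result3 = append_to(8)` → result1 = [7, 4, 8] (same object as result2, result3); result2 = [7, 4, 8] (same object as result1, result3); result3 = [7, 4, 8] (same object as result1, result2)
`print(result1)` → prints [7, 4, 8]
`print(result2)` → prints [7, 4, 8]
`print(result3)` → prints [7, 4, 8]
`print(result1 is result2)` → prints True

Answer:
[7, 4, 8]
[7, 4, 8]
[7, 4, 8]
True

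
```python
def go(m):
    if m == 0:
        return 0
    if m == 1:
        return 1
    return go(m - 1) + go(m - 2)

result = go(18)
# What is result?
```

Build up from base cases: go(0)=0, go(1)=1, go(2)=1, go(3)=2, go(4)=3, go(5)=5, go(6)=8, ..., go(18)=2584

Answer: 2584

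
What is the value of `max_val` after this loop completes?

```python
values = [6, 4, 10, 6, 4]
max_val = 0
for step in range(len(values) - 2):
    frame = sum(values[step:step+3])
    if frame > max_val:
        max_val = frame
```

Max sum of 3-element window in [6, 4, 10, 6, 4]
`max_val` takes the values: 0 → 20

Answer: 20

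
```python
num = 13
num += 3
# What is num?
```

Trace:
`num = 13` → num = 13
`num += 3` → num = 16
So num = 16

Answer: 16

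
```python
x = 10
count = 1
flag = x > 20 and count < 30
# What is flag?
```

Trace:
`x = 10` → x = 10
`count = 1` → count = 1
`flag = x > 20 and count < 30` → flag = False
So flag = False

Answer: False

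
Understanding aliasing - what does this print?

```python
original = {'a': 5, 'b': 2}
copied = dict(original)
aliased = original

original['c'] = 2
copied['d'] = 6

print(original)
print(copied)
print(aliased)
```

Key concept: dict() creates copy, assignment creates alias.
Step by step:
`original = {'a': 5, 'b': 2}` → original = {'a': 5, 'b': 2}
`copied = dict(original)` → copied = {'a': 5, 'b': 2}
`aliased = original` → aliased = {'a': 5, 'b': 2} (same object as original)
`original['c'] = 2` → original = {'a': 5, 'b': 2, 'c': 2} (same object as aliased); aliased = {'a': 5, 'b': 2, 'c': 2} (same object as original)
`copied['d'] = 6` → copied = {'a': 5, 'b': 2, 'd': 6}
`print(original)` → prints {'a': 5, 'b': 2, 'c': 2}
`print(copied)` → prints {'a': 5, 'b': 2, 'd': 6}
`print(aliased)` → prints {'a': 5, 'b': 2, 'c': 2}

Answer:
{'a': 5, 'b': 2, 'c': 2}
{'a': 5, 'b': 2, 'd': 6}
{'a': 5, 'b': 2, 'c': 2}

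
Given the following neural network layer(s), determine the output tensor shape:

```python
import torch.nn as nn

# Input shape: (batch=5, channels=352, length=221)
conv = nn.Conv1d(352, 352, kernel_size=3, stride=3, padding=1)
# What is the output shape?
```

Input: (5, 352, 221) -> Output: (5, 352, 74)

Answer: (5, 352, 74)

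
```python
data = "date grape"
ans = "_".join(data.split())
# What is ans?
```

Trace:
`data = "date grape"` → data = 'date grape'
`ans = "_".join(data.split())` → ans = 'date_grape'
So ans = 'date_grape'

Answer: 'date_grape'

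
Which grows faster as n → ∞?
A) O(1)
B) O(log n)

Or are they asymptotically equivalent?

O(1) vs O(log n): Higher order terms dominate.

Answer: B) O(log n) grows faster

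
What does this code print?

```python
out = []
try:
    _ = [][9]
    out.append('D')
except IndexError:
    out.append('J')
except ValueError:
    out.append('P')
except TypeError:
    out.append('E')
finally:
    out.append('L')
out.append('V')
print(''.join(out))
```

Execution trace: 'J' (except IndexError) → 'L' (finally) → 'V' (after the try/except). Output: JLV

Answer: JLV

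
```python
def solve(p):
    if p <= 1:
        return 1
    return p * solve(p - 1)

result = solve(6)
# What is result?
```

solve(6) = 6 * 5 * 4 * 3 * 2 * 1 = 720

Answer: 720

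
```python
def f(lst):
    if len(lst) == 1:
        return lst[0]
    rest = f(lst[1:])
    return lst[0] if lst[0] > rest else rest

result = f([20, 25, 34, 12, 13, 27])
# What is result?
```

Recursive max over [20, 25, 34, 12, 13, 27] = 34

Answer: 34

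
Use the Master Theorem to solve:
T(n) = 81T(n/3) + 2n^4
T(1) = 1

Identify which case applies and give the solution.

a=81, b=3, f(n)=2n^4. log_3(81) = 4. Since c=4 = 4, Case 2 applies: T(n) = Θ(n^log_b(a) · log n) = O(n^4 log n).

Answer: O(n^4 log n) - Case 2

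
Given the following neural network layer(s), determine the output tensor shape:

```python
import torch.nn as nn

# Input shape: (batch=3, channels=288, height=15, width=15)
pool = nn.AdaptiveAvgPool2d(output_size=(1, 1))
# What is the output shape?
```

Input: (3, 288, 15, 15) -> Output: (3, 288, 1, 1)

Answer: (3, 288, 1, 1)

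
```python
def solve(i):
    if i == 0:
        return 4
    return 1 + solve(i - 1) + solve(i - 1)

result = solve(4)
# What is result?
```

solve(i) = 1 + 2·solve(i-1), solve(0)=4. Closed form: (4+1)·2^4 - 1 = 79.

Answer: 79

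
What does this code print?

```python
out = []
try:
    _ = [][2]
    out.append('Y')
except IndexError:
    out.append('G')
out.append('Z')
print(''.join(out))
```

Execution trace: 'G' (except IndexError) → 'Z' (after the try/except). Output: GZ

Answer: GZ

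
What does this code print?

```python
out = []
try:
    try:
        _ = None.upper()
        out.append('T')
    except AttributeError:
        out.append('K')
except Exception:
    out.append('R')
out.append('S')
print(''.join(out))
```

Execution trace: 'K' (inner except AttributeError) → 'S' (after the try/except). Output: KS

Answer: KS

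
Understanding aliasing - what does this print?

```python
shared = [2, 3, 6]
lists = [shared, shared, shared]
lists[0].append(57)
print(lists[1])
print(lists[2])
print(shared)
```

Key concept: list of same reference.
Step by step:
`shared = [2, 3, 6]` → shared = [2, 3, 6]
`lists = [shared, shared, shared]` → lists = [[2, 3, 6], [2, 3, 6], [2, 3, 6]]
`lists[0].append(57)` → shared = [2, 3, 6, 57]; lists = [[2, 3, 6, 57], [2, 3, 6, 57], [2, 3, 6, 57]]
`print(lists[1])` → prints [2, 3, 6, 57]
`print(lists[2])` → prints [2, 3, 6, 57]
`print(shared)` → prints [2, 3, 6, 57]

Answer:
[2, 3, 6, 57]
[2, 3, 6, 57]
[2, 3, 6, 57]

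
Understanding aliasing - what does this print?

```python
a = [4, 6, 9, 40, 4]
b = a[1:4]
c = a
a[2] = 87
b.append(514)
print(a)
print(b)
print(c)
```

Key concept: slice vs alias.
Step by step:
`a = [4, 6, 9, 40, 4]` → a = [4, 6, 9, 40, 4]
`b = a[1:4]` → b = [6, 9, 40]
`c = a` → c = [4, 6, 9, 40, 4] (same object as a)
`a[2] = 87` → a = [4, 6, 87, 40, 4] (same object as c); c = [4, 6, 87, 40, 4] (same object as a)
`b.append(514)` → b = [6, 9, 40, 514]
`print(a)` → prints [4, 6, 87, 40, 4]
`print(b)` → prints [6, 9, 40, 514]
`print(c)` → prints [4, 6, 87, 40, 4]

Answer:
[4, 6, 87, 40, 4]
[6, 9, 40, 514]
[4, 6, 87, 40, 4]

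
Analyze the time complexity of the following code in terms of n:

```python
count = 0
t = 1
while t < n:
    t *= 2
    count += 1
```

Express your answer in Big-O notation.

Each loop level contributes: log n. Multiplying the contributions gives O(log n).

Answer: O(log n)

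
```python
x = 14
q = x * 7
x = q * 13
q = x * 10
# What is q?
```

Trace:
`x = 14` → x = 14
`q = x * 7` → q = 98
`x = q * 13` → x = 1274
`q = x * 10` → q = 12740
So q = 12740

Answer: 12740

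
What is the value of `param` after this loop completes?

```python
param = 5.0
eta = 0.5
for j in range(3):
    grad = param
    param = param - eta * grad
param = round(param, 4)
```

Gradient descent: w = 5.0 * (1 - 0.5)^3
`param` takes the values: 5.0 → 2.5 → 1.25 → 0.625

Answer: 0.625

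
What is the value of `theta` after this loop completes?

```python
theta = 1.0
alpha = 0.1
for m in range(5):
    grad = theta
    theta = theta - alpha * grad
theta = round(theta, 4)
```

Gradient descent: w = 1.0 * (1 - 0.1)^5
`theta` takes the values: 1.0 → 0.9 → 0.81 → 0.729 → 0.6561 → 0.59049 → 0.5905

Answer: 0.5905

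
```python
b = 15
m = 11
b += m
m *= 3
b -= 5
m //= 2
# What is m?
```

Trace:
`b = 15` → b = 15
`m = 11` → m = 11
`b += m` → b = 26
`m *= 3` → m = 33
`b -= 5` → b = 21
`m //= 2` → m = 16
So m = 16

Answer: 16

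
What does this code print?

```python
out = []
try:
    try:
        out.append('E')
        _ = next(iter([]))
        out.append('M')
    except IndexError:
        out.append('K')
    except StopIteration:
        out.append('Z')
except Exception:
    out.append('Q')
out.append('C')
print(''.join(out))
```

Execution trace: 'E' (inner try body) → 'Z' (inner except StopIteration) → 'C' (after the try/except). Output: EZC

Answer: EZC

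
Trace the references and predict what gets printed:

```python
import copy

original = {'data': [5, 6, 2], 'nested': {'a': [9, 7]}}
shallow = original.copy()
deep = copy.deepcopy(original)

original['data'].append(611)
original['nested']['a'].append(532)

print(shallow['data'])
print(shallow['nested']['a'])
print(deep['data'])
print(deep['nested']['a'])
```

Key concept: comparing shallow vs deep copy.
Step by step:
`original = {'data': [5, 6, 2], 'nested': {'a': [9, 7]}}` → original = {'data': [5, 6, 2], 'nested': {'a': [9, 7]}}
`shallow = original.copy()` → shallow = {'data': [5, 6, 2], 'nested': {'a': [9, 7]}}
`deep = copy.deepcopy(original)` → deep = {'data': [5, 6, 2], 'nested': {'a': [9, 7]}}
`original['data'].append(611)` → original = {'data': [5, 6, 2, 611], 'nested': {'a': [9, 7]}}; shallow = {'data': [5, 6, 2, 611], 'nested': {'a': [9, 7]}}
`original['nested']['a'].append(532)` → original = {'data': [5, 6, 2, 611], 'nested': {'a': [9, 7, 532]}}; shallow = {'data': [5, 6, 2, 611], 'nested': {'a': [9, 7, 532]}}
`print(shallow['data'])` → prints [5, 6, 2, 611]
`print(shallow['nested']['a'])` → prints [9, 7, 532]
`print(deep['data'])` → prints [5, 6, 2]
`print(deep['nested']['a'])` → prints [9, 7]

Answer:
[5, 6, 2, 611]
[9, 7, 532]
[5, 6, 2]
[9, 7]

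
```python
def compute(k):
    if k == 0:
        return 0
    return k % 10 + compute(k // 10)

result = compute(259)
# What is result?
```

Sum of digits of 259: 9 + 5 + 2 = 16

Answer: 16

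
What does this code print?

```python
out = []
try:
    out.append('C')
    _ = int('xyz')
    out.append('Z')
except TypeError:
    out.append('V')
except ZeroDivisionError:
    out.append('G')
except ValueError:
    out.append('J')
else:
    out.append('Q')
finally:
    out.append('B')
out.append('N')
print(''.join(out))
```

Execution trace: 'C' (try body) → 'J' (except ValueError) → 'B' (finally) → 'N' (after the try/except). Output: CJBN

Answer: CJBN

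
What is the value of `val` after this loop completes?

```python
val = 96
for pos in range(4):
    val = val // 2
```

Halve 4 times: 96 // 2^4 = 6
`val` takes the values: 96 → 48 → 24 → 12 → 6

Answer: 6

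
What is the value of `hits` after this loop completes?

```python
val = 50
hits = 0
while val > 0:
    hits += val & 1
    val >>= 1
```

Count set bits in 50 (binary: 0b110010)
`hits` takes the values: 0 → 1 → 2 → 3

Answer: 3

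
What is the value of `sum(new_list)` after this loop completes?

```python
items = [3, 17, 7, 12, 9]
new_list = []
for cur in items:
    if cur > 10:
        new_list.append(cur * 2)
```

Sum of doubled values > 10
`new_list` takes the values: [] → [34] → [34, 24]
So `sum(new_list)` = 58

Answer: 58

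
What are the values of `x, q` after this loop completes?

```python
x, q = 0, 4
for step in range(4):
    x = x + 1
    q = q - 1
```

x goes 0→4, q goes 4→0
`x, q` takes the values: (0, 4) → (1, 4) → (1, 3) → (2, 3) → (2, 2) → (3, 2) → (3, 1) → (4, 1) → (4, 0)

Answer: 4, 0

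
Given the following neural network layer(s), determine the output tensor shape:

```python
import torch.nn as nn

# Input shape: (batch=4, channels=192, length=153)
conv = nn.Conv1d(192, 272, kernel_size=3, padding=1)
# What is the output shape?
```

Input: (4, 192, 153) -> Output: (4, 272, 153)

Answer: (4, 272, 153)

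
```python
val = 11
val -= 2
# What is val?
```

Trace:
`val = 11` → val = 11
`val -= 2` → val = 9
So val = 9

Answer: 9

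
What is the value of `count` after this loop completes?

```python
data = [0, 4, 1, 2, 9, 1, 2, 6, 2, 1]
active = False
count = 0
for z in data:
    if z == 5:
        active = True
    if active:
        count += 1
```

Count elements after first 5 in [0, 4, 1, 2, 9, 1, 2, 6, 2, 1]
`count` takes the values: 0

Answer: 0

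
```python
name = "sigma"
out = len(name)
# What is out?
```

Trace:
`name = "sigma"` → name = 'sigma'
`out = len(name)` → out = 5
So out = 5

Answer: 5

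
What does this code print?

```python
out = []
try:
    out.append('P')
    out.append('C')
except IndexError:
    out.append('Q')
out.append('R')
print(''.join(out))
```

Execution trace: 'P' (try body) → 'C' (try body, no exception) → 'R' (after the try/except). Output: PCR

Answer: PCR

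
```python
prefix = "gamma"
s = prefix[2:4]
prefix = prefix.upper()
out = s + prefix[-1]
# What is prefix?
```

Trace:
`prefix = "gamma"` → prefix = 'gamma'
`s = prefix[2:4]` → s = 'mm'
`prefix = prefix.upper()` → prefix = 'GAMMA'
`out = s + prefix[-1]` → out = 'mmA'
So prefix = 'GAMMA'

Answer: 'GAMMA'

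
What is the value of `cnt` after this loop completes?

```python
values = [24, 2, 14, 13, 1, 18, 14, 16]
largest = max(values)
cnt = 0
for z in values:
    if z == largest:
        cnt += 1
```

Count of max value 24 in [24, 2, 14, 13, 1, 18, 14, 16]
`cnt` takes the values: 0 → 1

Answer: 1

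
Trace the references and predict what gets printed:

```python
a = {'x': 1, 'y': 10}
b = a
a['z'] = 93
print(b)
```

Key concept: dict aliasing.
Step by step:
`a = {'x': 1, 'y': 10}` → a = {'x': 1, 'y': 10}
`b = a` → b = {'x': 1, 'y': 10} (same object as a)
`a['z'] = 93` → a = {'x': 1, 'y': 10, 'z': 93} (same object as b); b = {'x': 1, 'y': 10, 'z': 93} (same object as a)
`print(b)` → prints {'x': 1, 'y': 10, 'z': 93}

Answer: {'x': 1, 'y': 10, 'z': 93}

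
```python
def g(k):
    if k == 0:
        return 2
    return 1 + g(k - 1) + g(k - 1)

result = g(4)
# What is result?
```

g(k) = 1 + 2·g(k-1), g(0)=2. Closed form: (2+1)·2^4 - 1 = 47.

Answer: 47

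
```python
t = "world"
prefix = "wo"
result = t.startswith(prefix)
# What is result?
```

Trace:
`t = "world"` → t = 'world'
`prefix = "wo"` → prefix = 'wo'
`result = t.startswith(prefix)` → result = True
So result = True

Answer: True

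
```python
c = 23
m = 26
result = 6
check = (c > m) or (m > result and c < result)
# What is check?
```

Trace:
`c = 23` → c = 23
`m = 26` → m = 26
`result = 6` → result = 6
`check = (c > m) or (m > result and c < result)` → check = False
So check = False

Answer: False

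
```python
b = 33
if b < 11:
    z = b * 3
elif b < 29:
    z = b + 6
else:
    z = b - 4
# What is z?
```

Trace:
`b = 33` → b = 33
`if b < 11: ...` → b < 11 is False, b < 29 is False, take else branch → z = 29
So z = 29

Answer: 29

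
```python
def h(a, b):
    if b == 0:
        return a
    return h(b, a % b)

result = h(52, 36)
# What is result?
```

h(52, 36) -> h(36, 16) -> h(16, 4) -> h(4, 0) -> 4

Answer: 4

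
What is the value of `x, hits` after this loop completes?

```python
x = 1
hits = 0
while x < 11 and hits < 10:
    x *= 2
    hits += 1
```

Double until >= 11 or 10 iterations
`x, hits` takes the values: (1, 0) → (2, 0) → (2, 1) → (4, 1) → (4, 2) → (8, 2) → (8, 3) → (16, 3) → (16, 4)

Answer: 16, 4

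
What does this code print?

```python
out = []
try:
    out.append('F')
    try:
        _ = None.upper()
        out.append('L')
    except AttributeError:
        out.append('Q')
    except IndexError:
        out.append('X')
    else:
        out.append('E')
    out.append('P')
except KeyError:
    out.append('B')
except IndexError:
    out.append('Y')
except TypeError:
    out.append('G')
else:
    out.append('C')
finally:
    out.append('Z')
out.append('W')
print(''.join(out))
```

Execution trace: 'F' (try body) → 'Q' (inner except AttributeError) → 'P' (try body, no exception) → 'C' (else) → 'Z' (finally) → 'W' (after the try/except). Output: FQPCZW

Answer: FQPCZW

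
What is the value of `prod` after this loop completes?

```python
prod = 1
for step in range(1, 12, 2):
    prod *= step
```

Product of 1, 3, 5, ... up to 11
`prod` takes the values: 1 → 3 → 15 → 105 → 945 → 10395

Answer: 10395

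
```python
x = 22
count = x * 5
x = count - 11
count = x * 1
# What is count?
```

Trace:
`x = 22` → x = 22
`count = x * 5` → count = 110
`x = count - 11` → x = 99
`count = x * 1` → count = 99
So count = 99

Answer: 99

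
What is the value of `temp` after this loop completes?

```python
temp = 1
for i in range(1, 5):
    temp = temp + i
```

Start at 1, add 1 through 4
`temp` takes the values: 1 → 2 → 4 → 7 → 11

Answer: 11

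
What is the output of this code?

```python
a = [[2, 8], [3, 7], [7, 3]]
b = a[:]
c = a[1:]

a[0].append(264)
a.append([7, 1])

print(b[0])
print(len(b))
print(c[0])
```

Key concept: slice with nested mutation.
Step by step:
`a = [[2, 8], [3, 7], [7, 3]]` → a = [[2, 8], [3, 7], [7, 3]]
`b = a[:]` → b = [[2, 8], [3, 7], [7, 3]]
`c = a[1:]` → c = [[3, 7], [7, 3]]
`a[0].append(264)` → a = [[2, 8, 264], [3, 7], [7, 3]]; b = [[2, 8, 264], [3, 7], [7, 3]]
`a.append([7, 1])` → a = [[2, 8, 264], [3, 7], [7, 3], [7, 1]]
`print(b[0])` → prints [2, 8, 264]
`print(len(b))` → prints 3
`print(c[0])` → prints [3, 7]

Answer:
[2, 8, 264]
3
[3, 7]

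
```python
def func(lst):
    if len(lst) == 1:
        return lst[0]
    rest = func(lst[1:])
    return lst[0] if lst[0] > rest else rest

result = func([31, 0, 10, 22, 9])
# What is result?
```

Recursive max over [31, 0, 10, 22, 9] = 31

Answer: 31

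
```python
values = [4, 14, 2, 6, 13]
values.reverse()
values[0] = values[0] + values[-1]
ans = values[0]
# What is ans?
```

Trace:
`values = [4, 14, 2, 6, 13]` → values = [4, 14, 2, 6, 13]
`values.reverse()` → values = [13, 6, 2, 14, 4]
`values[0] = values[0] + values[-1]` → values = [17, 6, 2, 14, 4]
`ans = values[0]` → ans = 17
So ans = 17

Answer: 17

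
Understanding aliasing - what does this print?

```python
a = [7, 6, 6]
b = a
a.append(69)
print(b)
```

Key concept: basic list aliasing.
Step by step:
`a = [7, 6, 6]` → a = [7, 6, 6]
`b = a` → b = [7, 6, 6] (same object as a)
`a.append(69)` → a = [7, 6, 6, 69] (same object as b); b = [7, 6, 6, 69] (same object as a)
`print(b)` → prints [7, 6, 6, 69]

Answer: [7, 6, 6, 69]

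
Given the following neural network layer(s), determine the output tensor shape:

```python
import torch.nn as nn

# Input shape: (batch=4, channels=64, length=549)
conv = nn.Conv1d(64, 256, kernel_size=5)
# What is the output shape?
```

Input: (4, 64, 549) -> Output: (4, 256, 545)

Answer: (4, 256, 545)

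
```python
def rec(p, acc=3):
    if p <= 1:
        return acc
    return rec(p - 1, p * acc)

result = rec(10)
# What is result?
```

Accumulator trace (n, acc): (10, 3) -> (9, 30) -> (8, 270) -> (7, 2160) -> (6, 15120) -> (5, 90720) -> (4, 453600) -> (3, 1814400) -> (2, 5443200) -> (1, 10886400) -> return 10886400

Answer: 10886400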